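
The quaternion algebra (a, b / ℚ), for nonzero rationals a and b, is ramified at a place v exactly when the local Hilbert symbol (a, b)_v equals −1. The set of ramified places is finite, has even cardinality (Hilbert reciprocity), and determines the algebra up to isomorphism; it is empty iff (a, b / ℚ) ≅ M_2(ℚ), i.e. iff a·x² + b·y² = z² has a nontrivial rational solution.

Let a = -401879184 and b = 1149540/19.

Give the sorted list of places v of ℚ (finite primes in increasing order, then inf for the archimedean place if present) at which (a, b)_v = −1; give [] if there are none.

(a, b) ≡ (-969, 111435) mod (ℚ^×)²; places V = {2, 3, 5, 7, 17, 19, 23, ∞}.
(a,b)_17: α=1, u≡10; β=1, v≡14 (mod 17); (10|17)=-1, (14|17)=-1; sign (−1)^0·-1^1·-1^1 = +1.
(a,b)_7: α=2, u≡4; β=2, v≡2 (mod 7); (4|7)=+1, (2|7)=+1; sign (−1)^0·+1^2·+1^2 = +1.
(a,b)_∞: sgn(-969)=−, sgn(111435)=+, so +1.
(a,b)_19: α=1, u≡5; β=-1, v≡2 (mod 19); (5|19)=+1, (2|19)=-1; sign (−1)^1·+1^-1·-1^1 = +1.
(a,b)_23: α=2, u≡17; β=1, v≡17 (mod 23); (17|23)=-1, (17|23)=-1; sign (−1)^0·-1^1·-1^2 = -1.
(a,b)_3: α=1, u≡1; β=1, v≡2 (mod 3); (1|3)=+1, (2|3)=-1; sign (−1)^1·+1^1·-1^1 = +1.
(a,b)_5: α=0, u≡1; β=1, v≡2 (mod 5); (1|5)=+1, (2|5)=-1; sign (−1)^0·+1^1·-1^0 = +1.
(a,b)_2: α=4, β=2; u≡7, v≡3 (mod 8); ε(u)ε(v)=1·1, αω(v)=4·1, βω(u)=2·0; sum ≡ 1  ⇒  -1.
(-969, 111435 / ℚ) ramifies at {2, 23}: a division algebra.

[2, 23]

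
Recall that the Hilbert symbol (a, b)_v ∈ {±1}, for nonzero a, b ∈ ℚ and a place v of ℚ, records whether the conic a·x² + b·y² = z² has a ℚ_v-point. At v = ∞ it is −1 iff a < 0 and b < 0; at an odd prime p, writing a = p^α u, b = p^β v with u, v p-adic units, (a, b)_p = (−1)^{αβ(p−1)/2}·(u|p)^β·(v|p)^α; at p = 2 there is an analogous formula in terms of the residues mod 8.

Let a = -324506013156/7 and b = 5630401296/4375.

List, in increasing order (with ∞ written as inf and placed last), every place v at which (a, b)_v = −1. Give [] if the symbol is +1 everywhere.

[7, 13]

Mod squares: a ≡ -3367, b ≡ 7. Check v ∈ {∞, 2, 3, 5, 7, 13, 37}.
v=13: a=13^3·(≡12), b=13^4·(≡8) mod 13; (12|13)=+1, (8|13)=-1; (−1)^{3·4·6}·(+1)^4·(-1)^3 = -1.
v=5: a=5^0·(≡2), b=5^-4·(≡3) mod 5; (2|5)=-1, (3|5)=-1; (−1)^{0·-4·2}·(-1)^-4·(-1)^0 = +1.
v=3: a=3^6·(≡2), b=3^2·(≡1) mod 3; (2|3)=-1, (1|3)=+1; (−1)^{6·2·1}·(-1)^2·(+1)^6 = +1.
v=37: a=37^3·(≡14), b=37^2·(≡26) mod 37; (14|37)=-1, (26|37)=+1; (−1)^{3·2·18}·(-1)^2·(+1)^3 = +1.
v=7: a=7^-1·(≡4), b=7^-1·(≡1) mod 7; (4|7)=+1, (1|7)=+1; (−1)^{-1·-1·3}·(+1)^-1·(+1)^-1 = -1.
v=2: v_2(a)=2, v_2(b)=4; units ≡ 1, 7 (mod 8); ε·ε+αω+βω = 0·1+2·0+4·0 ≡ 0  ⇒  (a,b)_2 = +1.
v=∞: -3367 < 0 and 7 > 0  ⇒  (a,b)_∞ = +1.
Ram(-3367, 7) = {7, 13}; no ℚ_7-point on the conic.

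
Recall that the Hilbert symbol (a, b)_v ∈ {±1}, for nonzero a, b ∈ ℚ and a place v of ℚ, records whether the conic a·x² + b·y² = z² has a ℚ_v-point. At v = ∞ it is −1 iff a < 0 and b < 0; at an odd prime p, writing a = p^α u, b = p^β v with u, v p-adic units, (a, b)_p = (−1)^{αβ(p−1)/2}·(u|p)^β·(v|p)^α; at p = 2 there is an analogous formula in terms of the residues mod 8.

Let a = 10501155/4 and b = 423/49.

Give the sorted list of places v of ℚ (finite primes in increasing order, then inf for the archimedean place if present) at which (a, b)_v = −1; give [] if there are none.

[2, 5, 7, 47]

Mod squares: a ≡ 1166795, b ≡ 47. Check v ∈ {∞, 2, 3, 5, 7, 17, 37, 47, 53}.
v=3: a=3^2·(≡2), b=3^2·(≡2) mod 3; (2|3)=-1, (2|3)=-1; (−1)^{2·2·1}·(-1)^2·(-1)^2 = +1.
v=47: a=47^0·(≡45), b=47^1·(≡28) mod 47; (45|47)=-1, (28|47)=+1; (−1)^{0·1·23}·(-1)^1·(+1)^0 = -1.
v=2: v_2(a)=-2, v_2(b)=0; units ≡ 3, 7 (mod 8); ε·ε+αω+βω = 1·1+-2·0+0·1 ≡ 1  ⇒  (a,b)_2 = -1.
v=17: a=17^1·(≡5), b=17^0·(≡1) mod 17; (5|17)=-1, (1|17)=+1; (−1)^{1·0·8}·(-1)^0·(+1)^1 = +1.
v=∞: 1166795 > 0 and 47 > 0  ⇒  (a,b)_∞ = +1.
v=5: a=5^1·(≡4), b=5^0·(≡2) mod 5; (4|5)=+1, (2|5)=-1; (−1)^{1·0·2}·(+1)^0·(-1)^1 = -1.
v=7: a=7^1·(≡4), b=7^-2·(≡3) mod 7; (4|7)=+1, (3|7)=-1; (−1)^{1·-2·3}·(+1)^-2·(-1)^1 = -1.
v=53: a=53^1·(≡45), b=53^0·(≡40) mod 53; (45|53)=-1, (40|53)=+1; (−1)^{1·0·26}·(-1)^0·(+1)^1 = +1.
v=37: a=37^1·(≡34), b=37^0·(≡26) mod 37; (34|37)=+1, (26|37)=+1; (−1)^{1·0·18}·(+1)^0·(+1)^1 = +1.
Ram(1166795, 47) = {2, 5, 7, 47}; no ℚ_2-point on the conic.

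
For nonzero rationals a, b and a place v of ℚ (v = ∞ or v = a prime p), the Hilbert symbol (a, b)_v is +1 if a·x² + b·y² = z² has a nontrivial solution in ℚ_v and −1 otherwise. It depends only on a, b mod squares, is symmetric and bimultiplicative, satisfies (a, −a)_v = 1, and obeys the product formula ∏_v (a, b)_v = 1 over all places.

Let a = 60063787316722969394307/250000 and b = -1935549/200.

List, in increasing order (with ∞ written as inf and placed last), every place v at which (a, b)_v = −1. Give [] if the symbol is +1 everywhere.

(a, b) ≡ (627, -8778) mod (ℚ^×)²; places V = {2, 3, 5, 7, 11, 19, 23, ∞}.
(a,b)_19: α=5, u≡12; β=1, v≡14 (mod 19); (12|19)=-1, (14|19)=-1; sign (−1)^1·-1^1·-1^5 = -1.
(a,b)_2: α=-4, β=-3; u≡3, v≡3 (mod 8); ε(u)ε(v)=1·1, αω(v)=-4·1, βω(u)=-3·1; sum ≡ 0  ⇒  +1.
(a,b)_3: α=15, u≡2; β=3, v≡2 (mod 3); (2|3)=-1, (2|3)=-1; sign (−1)^1·-1^3·-1^15 = -1.
(a,b)_11: α=3, u≡10; β=1, v≡4 (mod 11); (10|11)=-1, (4|11)=+1; sign (−1)^1·-1^1·+1^3 = +1.
(a,b)_∞: sgn(627)=+, sgn(-8778)=−, so +1.
(a,b)_5: α=-6, u≡2; β=-2, v≡2 (mod 5); (2|5)=-1, (2|5)=-1; sign (−1)^0·-1^-2·-1^-6 = +1.
(a,b)_7: α=4, u≡1; β=3, v≡5 (mod 7); (1|7)=+1, (5|7)=-1; sign (−1)^0·+1^3·-1^4 = +1.
(a,b)_23: α=2, u≡16; β=0, v≡1 (mod 23); (16|23)=+1, (1|23)=+1; sign (−1)^0·+1^0·+1^2 = +1.
|Ram(627, -8778)| = 2, even; anisotropic at {3, 19}.

[3, 19]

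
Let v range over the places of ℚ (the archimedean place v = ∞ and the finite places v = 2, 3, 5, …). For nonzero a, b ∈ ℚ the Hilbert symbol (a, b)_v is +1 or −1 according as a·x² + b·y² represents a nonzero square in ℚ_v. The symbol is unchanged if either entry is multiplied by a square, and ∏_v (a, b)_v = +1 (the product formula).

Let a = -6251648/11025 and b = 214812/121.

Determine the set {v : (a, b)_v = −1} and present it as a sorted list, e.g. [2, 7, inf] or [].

[2, 13]

Mod squares: a ≡ -2, b ≡ 663. Check v ∈ {∞, 2, 3, 5, 7, 11, 13, 17}.
v=3: a=3^-2·(≡1), b=3^5·(≡2) mod 3; (1|3)=+1, (2|3)=-1; (−1)^{-2·5·1}·(+1)^5·(-1)^-2 = +1.
v=2: v_2(a)=7, v_2(b)=2; units ≡ 7, 7 (mod 8); ε·ε+αω+βω = 1·1+7·0+2·0 ≡ 1  ⇒  (a,b)_2 = -1.
v=17: a=17^2·(≡1), b=17^1·(≡11) mod 17; (1|17)=+1, (11|17)=-1; (−1)^{2·1·8}·(+1)^1·(-1)^2 = +1.
v=∞: -2 < 0 and 663 > 0  ⇒  (a,b)_∞ = +1.
v=11: a=11^0·(≡5), b=11^-2·(≡4) mod 11; (5|11)=+1, (4|11)=+1; (−1)^{0·-2·5}·(+1)^-2·(+1)^0 = +1.
v=7: a=7^-2·(≡3), b=7^0·(≡5) mod 7; (3|7)=-1, (5|7)=-1; (−1)^{-2·0·3}·(-1)^0·(-1)^-2 = +1.
v=5: a=5^-2·(≡2), b=5^0·(≡2) mod 5; (2|5)=-1, (2|5)=-1; (−1)^{-2·0·2}·(-1)^0·(-1)^-2 = +1.
v=13: a=13^2·(≡6), b=13^1·(≡10) mod 13; (6|13)=-1, (10|13)=+1; (−1)^{2·1·6}·(-1)^1·(+1)^2 = -1.
(-2, 663 / ℚ) ramifies at {2, 13}: a division algebra.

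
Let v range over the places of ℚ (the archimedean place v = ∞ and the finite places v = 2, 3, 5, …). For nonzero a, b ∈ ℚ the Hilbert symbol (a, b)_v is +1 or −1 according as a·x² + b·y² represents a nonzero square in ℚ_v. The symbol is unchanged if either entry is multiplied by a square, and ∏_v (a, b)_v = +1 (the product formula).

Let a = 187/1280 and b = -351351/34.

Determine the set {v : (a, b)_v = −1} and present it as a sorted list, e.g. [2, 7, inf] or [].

[3, 17]

Mod squares: a ≡ 935, b ≡ -7854. Check v ∈ {∞, 2, 3, 5, 7, 11, 13, 17}.
v=13: a=13^0·(≡3), b=13^2·(≡5) mod 13; (3|13)=+1, (5|13)=-1; (−1)^{0·2·6}·(+1)^2·(-1)^0 = +1.
v=5: a=5^-1·(≡2), b=5^0·(≡1) mod 5; (2|5)=-1, (1|5)=+1; (−1)^{-1·0·2}·(-1)^0·(+1)^-1 = +1.
v=∞: 935 > 0 and -7854 < 0  ⇒  (a,b)_∞ = +1.
v=11: a=11^1·(≡7), b=11^1·(≡3) mod 11; (7|11)=-1, (3|11)=+1; (−1)^{1·1·5}·(-1)^1·(+1)^1 = +1.
v=7: a=7^0·(≡2), b=7^1·(≡3) mod 7; (2|7)=+1, (3|7)=-1; (−1)^{0·1·3}·(+1)^1·(-1)^0 = +1.
v=3: a=3^0·(≡2), b=3^3·(≡1) mod 3; (2|3)=-1, (1|3)=+1; (−1)^{0·3·1}·(-1)^3·(+1)^0 = -1.
v=2: v_2(a)=-8, v_2(b)=-1; units ≡ 7, 1 (mod 8); ε·ε+αω+βω = 1·0+-8·0+-1·0 ≡ 0  ⇒  (a,b)_2 = +1.
v=17: a=17^1·(≡9), b=17^-1·(≡11) mod 17; (9|17)=+1, (11|17)=-1; (−1)^{1·-1·8}·(+1)^-1·(-1)^1 = -1.
(935, -7854 / ℚ) ramifies at {3, 17}: a division algebra.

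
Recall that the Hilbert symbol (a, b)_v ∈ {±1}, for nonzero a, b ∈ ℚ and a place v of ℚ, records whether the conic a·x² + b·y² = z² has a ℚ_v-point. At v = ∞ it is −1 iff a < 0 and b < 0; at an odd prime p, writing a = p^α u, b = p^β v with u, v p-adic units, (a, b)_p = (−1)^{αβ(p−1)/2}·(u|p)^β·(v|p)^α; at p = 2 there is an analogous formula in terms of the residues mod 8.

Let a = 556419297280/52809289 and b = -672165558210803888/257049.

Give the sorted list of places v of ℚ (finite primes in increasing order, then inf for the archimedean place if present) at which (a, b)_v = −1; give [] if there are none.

Mod squares: a ≡ 256795, b ≡ -30107. Check v ∈ {∞, 2, 3, 5, 7, 11, 13, 17, 23, 29, 43}.
v=17: a=17^0·(≡5), b=17^1·(≡14) mod 17; (5|17)=-1, (14|17)=-1; (−1)^{0·1·8}·(-1)^1·(-1)^0 = -1.
v=2: v_2(a)=12, v_2(b)=4; units ≡ 3, 5 (mod 8); ε·ε+αω+βω = 1·0+12·1+4·1 ≡ 0  ⇒  (a,b)_2 = +1.
v=29: a=29^1·(≡3), b=29^2·(≡1) mod 29; (3|29)=-1, (1|29)=+1; (−1)^{1·2·14}·(-1)^2·(+1)^1 = +1.
v=7: a=7^1·(≡6), b=7^3·(≡2) mod 7; (6|7)=-1, (2|7)=+1; (−1)^{1·3·3}·(-1)^3·(+1)^1 = +1.
v=11: a=11^1·(≡9), b=11^3·(≡8) mod 11; (9|11)=+1, (8|11)=-1; (−1)^{1·3·5}·(+1)^3·(-1)^1 = +1.
v=23: a=23^3·(≡20), b=23^5·(≡13) mod 23; (20|23)=-1, (13|23)=+1; (−1)^{3·5·11}·(-1)^5·(+1)^3 = +1.
v=∞: 256795 > 0 and -30107 < 0  ⇒  (a,b)_∞ = +1.
v=3: a=3^0·(≡1), b=3^-2·(≡1) mod 3; (1|3)=+1, (1|3)=+1; (−1)^{0·-2·1}·(+1)^-2·(+1)^0 = +1.
v=5: a=5^1·(≡4), b=5^0·(≡3) mod 5; (4|5)=+1, (3|5)=-1; (−1)^{1·0·2}·(+1)^0·(-1)^1 = -1.
v=13: a=13^-4·(≡5), b=13^-4·(≡9) mod 13; (5|13)=-1, (9|13)=+1; (−1)^{-4·-4·6}·(-1)^-4·(+1)^-4 = +1.
v=43: a=43^-2·(≡8), b=43^0·(≡23) mod 43; (8|43)=-1, (23|43)=+1; (−1)^{-2·0·21}·(-1)^0·(+1)^-2 = +1.
(256795, -30107 / ℚ) ramifies at {5, 17}: a division algebra.

[5, 17]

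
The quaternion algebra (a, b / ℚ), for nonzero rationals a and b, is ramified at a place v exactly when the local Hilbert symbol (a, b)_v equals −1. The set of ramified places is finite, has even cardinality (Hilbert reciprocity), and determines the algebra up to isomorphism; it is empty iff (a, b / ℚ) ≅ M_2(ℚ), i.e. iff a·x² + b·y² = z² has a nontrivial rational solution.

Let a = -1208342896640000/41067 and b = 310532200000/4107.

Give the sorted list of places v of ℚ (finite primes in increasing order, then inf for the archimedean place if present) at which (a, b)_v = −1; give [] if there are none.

[2, 3, 5, 11, 17, 19]

(a, b) ≡ (-245157, 64515) mod (ℚ^×)²; places V = {2, 3, 5, 11, 13, 17, 19, 23, 37, ∞}.
(a,b)_17: α=1, u≡6; β=1, v≡4 (mod 17); (6|17)=-1, (4|17)=+1; sign (−1)^0·-1^1·+1^1 = -1.
(a,b)_37: α=0, u≡5; β=-2, v≡2 (mod 37); (5|37)=-1, (2|37)=-1; sign (−1)^0·-1^-2·-1^0 = +1.
(a,b)_∞: sgn(-245157)=−, sgn(64515)=+, so +1.
(a,b)_2: α=16, β=6; u≡3, v≡3 (mod 8); ε(u)ε(v)=1·1, αω(v)=16·1, βω(u)=6·1; sum ≡ 1  ⇒  -1.
(a,b)_23: α=1, u≡1; β=1, v≡20 (mod 23); (1|23)=+1, (20|23)=-1; sign (−1)^1·+1^1·-1^1 = +1.
(a,b)_19: α=3, u≡4; β=2, v≡14 (mod 19); (4|19)=+1, (14|19)=-1; sign (−1)^0·+1^2·-1^3 = -1.
(a,b)_3: α=-5, u≡1; β=-1, v≡1 (mod 3); (1|3)=+1, (1|3)=+1; sign (−1)^1·+1^-1·+1^-5 = -1.
(a,b)_5: α=4, u≡3; β=5, v≡2 (mod 5); (3|5)=-1, (2|5)=-1; sign (−1)^0·-1^5·-1^4 = -1.
(a,b)_11: α=1, u≡8; β=1, v≡6 (mod 11); (8|11)=-1, (6|11)=-1; sign (−1)^1·-1^1·-1^1 = -1.
(a,b)_13: α=-2, u≡1; β=0, v≡4 (mod 13); (1|13)=+1, (4|13)=+1; sign (−1)^0·+1^0·+1^-2 = +1.
|Ram(-245157, 64515)| = 6, even; anisotropic at {2, 3, 5, 11, 17, 19}.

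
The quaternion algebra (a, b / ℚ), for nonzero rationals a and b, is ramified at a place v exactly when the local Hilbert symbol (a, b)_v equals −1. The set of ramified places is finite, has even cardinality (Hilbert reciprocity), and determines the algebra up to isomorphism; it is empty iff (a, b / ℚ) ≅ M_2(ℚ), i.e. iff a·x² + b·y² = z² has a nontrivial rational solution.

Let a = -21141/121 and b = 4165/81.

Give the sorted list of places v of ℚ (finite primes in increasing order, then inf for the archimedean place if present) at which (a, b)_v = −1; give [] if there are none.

[17, 29]

(a, b) ≡ (-29, 85) mod (ℚ^×)²; places V = {2, 3, 5, 7, 11, 17, 29, ∞}.
(a,b)_∞: sgn(-29)=−, sgn(85)=+, so +1.
(a,b)_5: α=0, u≡4; β=1, v≡3 (mod 5); (4|5)=+1, (3|5)=-1; sign (−1)^0·+1^1·-1^0 = +1.
(a,b)_3: α=6, u≡1; β=-4, v≡1 (mod 3); (1|3)=+1, (1|3)=+1; sign (−1)^0·+1^-4·+1^6 = +1.
(a,b)_29: α=1, u≡5; β=0, v≡26 (mod 29); (5|29)=+1, (26|29)=-1; sign (−1)^0·+1^0·-1^1 = -1.
(a,b)_2: α=0, β=0; u≡3, v≡5 (mod 8); ε(u)ε(v)=1·0, αω(v)=0·1, βω(u)=0·1; sum ≡ 0  ⇒  +1.
(a,b)_7: α=0, u≡3; β=2, v≡2 (mod 7); (3|7)=-1, (2|7)=+1; sign (−1)^0·-1^2·+1^0 = +1.
(a,b)_11: α=-2, u≡1; β=0, v≡10 (mod 11); (1|11)=+1, (10|11)=-1; sign (−1)^0·+1^0·-1^-2 = +1.
(a,b)_17: α=0, u≡12; β=1, v≡11 (mod 17); (12|17)=-1, (11|17)=-1; sign (−1)^0·-1^1·-1^0 = -1.
Ram(-29, 85) = {17, 29}; no ℚ_17-point on the conic.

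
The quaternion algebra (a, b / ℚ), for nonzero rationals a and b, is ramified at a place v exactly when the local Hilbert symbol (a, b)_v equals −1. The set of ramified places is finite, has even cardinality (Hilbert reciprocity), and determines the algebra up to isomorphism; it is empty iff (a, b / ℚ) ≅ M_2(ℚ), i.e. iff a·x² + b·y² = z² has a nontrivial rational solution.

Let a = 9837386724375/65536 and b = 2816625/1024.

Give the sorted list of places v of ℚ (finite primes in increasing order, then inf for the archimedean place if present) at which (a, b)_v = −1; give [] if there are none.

Mod squares: a ≡ 31, b ≡ 112665. Check v ∈ {∞, 2, 3, 5, 7, 29, 31, 37}.
v=2: v_2(a)=-16, v_2(b)=-10; units ≡ 7, 1 (mod 8); ε·ε+αω+βω = 1·0+-16·0+-10·0 ≡ 0  ⇒  (a,b)_2 = +1.
v=∞: 31 > 0 and 112665 > 0  ⇒  (a,b)_∞ = +1.
v=7: a=7^2·(≡3), b=7^1·(≡4) mod 7; (3|7)=-1, (4|7)=+1; (−1)^{2·1·3}·(-1)^1·(+1)^2 = -1.
v=29: a=29^2·(≡2), b=29^1·(≡23) mod 29; (2|29)=-1, (23|29)=+1; (−1)^{2·1·14}·(-1)^1·(+1)^2 = -1.
v=3: a=3^2·(≡1), b=3^1·(≡1) mod 3; (1|3)=+1, (1|3)=+1; (−1)^{2·1·1}·(+1)^1·(+1)^2 = +1.
v=37: a=37^2·(≡6), b=37^1·(≡11) mod 37; (6|37)=-1, (11|37)=+1; (−1)^{2·1·18}·(-1)^1·(+1)^2 = -1.
v=5: a=5^4·(≡4), b=5^3·(≡2) mod 5; (4|5)=+1, (2|5)=-1; (−1)^{4·3·2}·(+1)^3·(-1)^4 = +1.
v=31: a=31^1·(≡9), b=31^0·(≡27) mod 31; (9|31)=+1, (27|31)=-1; (−1)^{1·0·15}·(+1)^0·(-1)^1 = -1.
|Ram(31, 112665)| = 4, even; anisotropic at {7, 29, 31, 37}.

[7, 29, 31, 37]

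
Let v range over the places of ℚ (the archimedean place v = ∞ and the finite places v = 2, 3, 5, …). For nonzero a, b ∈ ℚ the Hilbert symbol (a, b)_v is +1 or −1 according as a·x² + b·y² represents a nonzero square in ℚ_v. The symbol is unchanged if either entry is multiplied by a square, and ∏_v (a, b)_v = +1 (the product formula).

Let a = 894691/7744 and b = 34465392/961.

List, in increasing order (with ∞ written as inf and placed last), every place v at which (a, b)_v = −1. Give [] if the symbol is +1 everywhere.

Mod squares: a ≡ 19, b ≡ 663. Check v ∈ {∞, 2, 3, 7, 11, 13, 17, 19, 31}.
v=7: a=7^2·(≡5), b=7^0·(≡5) mod 7; (5|7)=-1, (5|7)=-1; (−1)^{2·0·3}·(-1)^0·(-1)^2 = +1.
v=3: a=3^0·(≡1), b=3^3·(≡2) mod 3; (1|3)=+1, (2|3)=-1; (−1)^{0·3·1}·(+1)^3·(-1)^0 = +1.
v=∞: 19 > 0 and 663 > 0  ⇒  (a,b)_∞ = +1.
v=11: a=11^-2·(≡8), b=11^0·(≡4) mod 11; (8|11)=-1, (4|11)=+1; (−1)^{-2·0·5}·(-1)^0·(+1)^-2 = +1.
v=13: a=13^0·(≡2), b=13^1·(≡10) mod 13; (2|13)=-1, (10|13)=+1; (−1)^{0·1·6}·(-1)^1·(+1)^0 = -1.
v=17: a=17^0·(≡13), b=17^1·(≡14) mod 17; (13|17)=+1, (14|17)=-1; (−1)^{0·1·8}·(+1)^1·(-1)^0 = +1.
v=31: a=31^2·(≡5), b=31^-2·(≡26) mod 31; (5|31)=+1, (26|31)=-1; (−1)^{2·-2·15}·(+1)^-2·(-1)^2 = +1.
v=19: a=19^1·(≡11), b=19^2·(≡17) mod 19; (11|19)=+1, (17|19)=+1; (−1)^{1·2·9}·(+1)^2·(+1)^1 = +1.
v=2: v_2(a)=-6, v_2(b)=4; units ≡ 3, 7 (mod 8); ε·ε+αω+βω = 1·1+-6·0+4·1 ≡ 1  ⇒  (a,b)_2 = -1.
Ram(19, 663) = {2, 13}; no ℚ_2-point on the conic.

[2, 13]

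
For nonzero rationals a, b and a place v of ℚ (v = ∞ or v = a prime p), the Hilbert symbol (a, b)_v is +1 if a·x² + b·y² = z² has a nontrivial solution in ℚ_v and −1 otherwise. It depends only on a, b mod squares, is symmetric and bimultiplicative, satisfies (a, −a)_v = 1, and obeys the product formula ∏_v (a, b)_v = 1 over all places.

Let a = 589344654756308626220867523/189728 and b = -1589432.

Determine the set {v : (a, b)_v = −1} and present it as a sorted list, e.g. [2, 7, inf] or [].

[2, 17, 19, 41]

Mod squares: a ≡ 32021574, b ≡ -397358. Check v ∈ {∞, 2, 3, 7, 11, 13, 17, 19, 29, 31, 41}.
v=29: a=29^4·(≡22), b=29^1·(≡2) mod 29; (22|29)=+1, (2|29)=-1; (−1)^{4·1·14}·(+1)^1·(-1)^4 = +1.
v=17: a=17^3·(≡7), b=17^1·(≡4) mod 17; (7|17)=-1, (4|17)=+1; (−1)^{3·1·8}·(-1)^1·(+1)^3 = -1.
v=11: a=11^-2·(≡7), b=11^0·(≡2) mod 11; (7|11)=-1, (2|11)=-1; (−1)^{-2·0·5}·(-1)^0·(-1)^-2 = +1.
v=∞: 32021574 > 0 and -397358 < 0  ⇒  (a,b)_∞ = +1.
v=7: a=7^-2·(≡2), b=7^0·(≡2) mod 7; (2|7)=+1, (2|7)=+1; (−1)^{-2·0·3}·(+1)^0·(+1)^-2 = +1.
v=41: a=41^1·(≡18), b=41^0·(≡15) mod 41; (18|41)=+1, (15|41)=-1; (−1)^{1·0·20}·(+1)^0·(-1)^1 = -1.
v=19: a=19^1·(≡13), b=19^0·(≡13) mod 19; (13|19)=-1, (13|19)=-1; (−1)^{1·0·9}·(-1)^0·(-1)^1 = -1.
v=31: a=31^3·(≡17), b=31^1·(≡2) mod 31; (17|31)=-1, (2|31)=+1; (−1)^{3·1·15}·(-1)^1·(+1)^3 = +1.
v=3: a=3^9·(≡2), b=3^0·(≡1) mod 3; (2|3)=-1, (1|3)=+1; (−1)^{9·0·1}·(-1)^0·(+1)^9 = +1.
v=2: v_2(a)=-5, v_2(b)=3; units ≡ 3, 1 (mod 8); ε·ε+αω+βω = 1·0+-5·0+3·1 ≡ 1  ⇒  (a,b)_2 = -1.
v=13: a=13^5·(≡4), b=13^1·(≡1) mod 13; (4|13)=+1, (1|13)=+1; (−1)^{5·1·6}·(+1)^1·(+1)^5 = +1.
(32021574, -397358 / ℚ) ramifies at {2, 17, 19, 41}: a division algebra.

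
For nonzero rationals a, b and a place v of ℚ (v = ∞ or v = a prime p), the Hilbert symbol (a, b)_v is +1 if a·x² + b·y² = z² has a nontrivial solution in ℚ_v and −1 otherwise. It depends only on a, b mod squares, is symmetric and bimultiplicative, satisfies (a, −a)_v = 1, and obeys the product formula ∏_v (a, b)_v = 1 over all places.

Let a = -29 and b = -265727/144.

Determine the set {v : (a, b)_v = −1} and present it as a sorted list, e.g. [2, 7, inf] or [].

(a, b) ≡ (-29, -5423) mod (ℚ^×)²; places V = {2, 3, 7, 11, 17, 29, ∞}.
(a,b)_17: α=0, u≡5; β=1, v≡16 (mod 17); (5|17)=-1, (16|17)=+1; sign (−1)^0·-1^1·+1^0 = -1.
(a,b)_3: α=0, u≡1; β=-2, v≡1 (mod 3); (1|3)=+1, (1|3)=+1; sign (−1)^0·+1^-2·+1^0 = +1.
(a,b)_29: α=1, u≡28; β=1, v≡28 (mod 29); (28|29)=+1, (28|29)=+1; sign (−1)^0·+1^1·+1^1 = +1.
(a,b)_7: α=0, u≡6; β=2, v≡4 (mod 7); (6|7)=-1, (4|7)=+1; sign (−1)^0·-1^2·+1^0 = +1.
(a,b)_11: α=0, u≡4; β=1, v≡10 (mod 11); (4|11)=+1, (10|11)=-1; sign (−1)^0·+1^1·-1^0 = +1.
(a,b)_2: α=0, β=-4; u≡3, v≡1 (mod 8); ε(u)ε(v)=1·0, αω(v)=0·0, βω(u)=-4·1; sum ≡ 0  ⇒  +1.
(a,b)_∞: sgn(-29)=−, sgn(-5423)=−, so -1.
(-29, -5423 / ℚ) ramifies at {17, ∞}: a division algebra.

[17, inf]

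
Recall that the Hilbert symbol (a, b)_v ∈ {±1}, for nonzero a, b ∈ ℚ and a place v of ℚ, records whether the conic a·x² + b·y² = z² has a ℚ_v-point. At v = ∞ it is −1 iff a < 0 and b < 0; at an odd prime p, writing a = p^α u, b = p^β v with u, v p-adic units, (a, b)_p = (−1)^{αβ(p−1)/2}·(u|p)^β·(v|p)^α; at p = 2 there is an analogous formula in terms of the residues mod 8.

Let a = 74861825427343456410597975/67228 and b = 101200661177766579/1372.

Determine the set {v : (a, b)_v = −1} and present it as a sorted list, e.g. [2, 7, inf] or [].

[13, 41, 43, 47]

(a, b) ≡ (3973764977, 1966237) mod (ℚ^×)²; places V = {2, 3, 5, 7, 11, 13, 17, 31, 41, 43, 47, ∞}.
(a,b)_13: α=1, u≡12; β=1, v≡2 (mod 13); (12|13)=+1, (2|13)=-1; sign (−1)^0·+1^1·-1^1 = -1.
(a,b)_47: α=3, u≡21; β=2, v≡33 (mod 47); (21|47)=+1, (33|47)=-1; sign (−1)^0·+1^2·-1^3 = -1.
(a,b)_11: α=6, u≡7; β=2, v≡1 (mod 11); (7|11)=-1, (1|11)=+1; sign (−1)^0·-1^2·+1^6 = +1.
(a,b)_2: α=-2, β=-2; u≡1, v≡5 (mod 8); ε(u)ε(v)=0·0, αω(v)=-2·1, βω(u)=-2·0; sum ≡ 0  ⇒  +1.
(a,b)_7: α=-5, u≡5; β=-3, v≡4 (mod 7); (5|7)=-1, (4|7)=+1; sign (−1)^1·-1^-3·+1^-5 = +1.
(a,b)_41: α=1, u≡8; β=1, v≡17 (mod 41); (8|41)=+1, (17|41)=-1; sign (−1)^0·+1^1·-1^1 = -1.
(a,b)_∞: sgn(3973764977)=+, sgn(1966237)=+, so +1.
(a,b)_43: α=3, u≡2; β=2, v≡29 (mod 43); (2|43)=-1, (29|43)=-1; sign (−1)^0·-1^2·-1^3 = -1.
(a,b)_31: α=1, u≡24; β=1, v≡9 (mod 31); (24|31)=-1, (9|31)=+1; sign (−1)^1·-1^1·+1^1 = +1.
(a,b)_3: α=6, u≡2; β=6, v≡1 (mod 3); (2|3)=-1, (1|3)=+1; sign (−1)^0·-1^6·+1^6 = +1.
(a,b)_17: α=1, u≡3; β=1, v≡7 (mod 17); (3|17)=-1, (7|17)=-1; sign (−1)^0·-1^1·-1^1 = +1.
(a,b)_5: α=2, u≡3; β=0, v≡2 (mod 5); (3|5)=-1, (2|5)=-1; sign (−1)^0·-1^0·-1^2 = +1.
(3973764977, 1966237 / ℚ) ramifies at {13, 41, 43, 47}: a division algebra.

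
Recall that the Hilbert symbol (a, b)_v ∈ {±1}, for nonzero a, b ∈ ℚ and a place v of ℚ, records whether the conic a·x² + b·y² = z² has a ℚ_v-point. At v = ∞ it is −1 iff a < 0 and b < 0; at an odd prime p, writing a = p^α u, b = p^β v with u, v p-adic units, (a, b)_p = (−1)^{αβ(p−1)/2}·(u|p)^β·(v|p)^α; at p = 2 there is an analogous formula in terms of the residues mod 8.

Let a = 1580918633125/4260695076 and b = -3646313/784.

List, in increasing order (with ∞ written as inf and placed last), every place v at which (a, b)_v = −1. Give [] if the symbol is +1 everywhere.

Mod squares: a ≡ 13, b ≡ -12617. Check v ∈ {∞, 2, 3, 5, 7, 11, 13, 17, 23, 29, 31, 37, 43}.
v=43: a=43^-2·(≡35), b=43^0·(≡13) mod 43; (35|43)=+1, (13|43)=+1; (−1)^{-2·0·21}·(+1)^0·(+1)^-2 = +1.
v=2: v_2(a)=-2, v_2(b)=-4; units ≡ 5, 7 (mod 8); ε·ε+αω+βω = 0·1+-2·0+-4·1 ≡ 0  ⇒  (a,b)_2 = +1.
v=∞: 13 > 0 and -12617 < 0  ⇒  (a,b)_∞ = +1.
v=23: a=23^-2·(≡3), b=23^0·(≡19) mod 23; (3|23)=+1, (19|23)=-1; (−1)^{-2·0·11}·(+1)^0·(-1)^-2 = +1.
v=31: a=31^0·(≡11), b=31^1·(≡30) mod 31; (11|31)=-1, (30|31)=-1; (−1)^{0·1·15}·(-1)^1·(-1)^0 = -1.
v=17: a=17^0·(≡2), b=17^2·(≡7) mod 17; (2|17)=+1, (7|17)=-1; (−1)^{0·2·8}·(+1)^2·(-1)^0 = +1.
v=37: a=37^2·(≡32), b=37^1·(≡8) mod 37; (32|37)=-1, (8|37)=-1; (−1)^{2·1·18}·(-1)^1·(-1)^2 = -1.
v=3: a=3^-2·(≡1), b=3^0·(≡1) mod 3; (1|3)=+1, (1|3)=+1; (−1)^{-2·0·1}·(+1)^0·(+1)^-2 = +1.
v=29: a=29^2·(≡23), b=29^0·(≡2) mod 29; (23|29)=+1, (2|29)=-1; (−1)^{2·0·14}·(+1)^0·(-1)^2 = +1.
v=11: a=11^-2·(≡6), b=11^1·(≡8) mod 11; (6|11)=-1, (8|11)=-1; (−1)^{-2·1·5}·(-1)^1·(-1)^-2 = -1.
v=13: a=13^3·(≡10), b=13^0·(≡11) mod 13; (10|13)=+1, (11|13)=-1; (−1)^{3·0·6}·(+1)^0·(-1)^3 = -1.
v=5: a=5^4·(≡3), b=5^0·(≡3) mod 5; (3|5)=-1, (3|5)=-1; (−1)^{4·0·2}·(-1)^0·(-1)^4 = +1.
v=7: a=7^0·(≡6), b=7^-2·(≡4) mod 7; (6|7)=-1, (4|7)=+1; (−1)^{0·-2·3}·(-1)^-2·(+1)^0 = +1.
Ram(13, -12617) = {11, 13, 31, 37}; no ℚ_11-point on the conic.

[11, 13, 31, 37]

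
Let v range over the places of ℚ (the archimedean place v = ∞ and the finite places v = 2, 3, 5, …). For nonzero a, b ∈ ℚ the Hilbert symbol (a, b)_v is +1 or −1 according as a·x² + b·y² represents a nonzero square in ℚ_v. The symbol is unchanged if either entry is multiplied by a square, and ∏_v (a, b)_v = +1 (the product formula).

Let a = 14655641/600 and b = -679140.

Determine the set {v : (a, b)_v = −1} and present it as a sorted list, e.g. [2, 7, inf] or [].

Mod squares: a ≡ 6006, b ≡ -385. Check v ∈ {∞, 2, 3, 5, 7, 11, 13}.
v=7: a=7^1·(≡1), b=7^3·(≡1) mod 7; (1|7)=+1, (1|7)=+1; (−1)^{1·3·3}·(+1)^3·(+1)^1 = -1.
v=2: v_2(a)=-3, v_2(b)=2; units ≡ 3, 7 (mod 8); ε·ε+αω+βω = 1·1+-3·0+2·1 ≡ 1  ⇒  (a,b)_2 = -1.
v=∞: 6006 > 0 and -385 < 0  ⇒  (a,b)_∞ = +1.
v=3: a=3^-1·(≡1), b=3^2·(≡2) mod 3; (1|3)=+1, (2|3)=-1; (−1)^{-1·2·1}·(+1)^2·(-1)^-1 = -1.
v=5: a=5^-2·(≡4), b=5^1·(≡2) mod 5; (4|5)=+1, (2|5)=-1; (−1)^{-2·1·2}·(+1)^1·(-1)^-2 = +1.
v=13: a=13^1·(≡5), b=13^0·(≡6) mod 13; (5|13)=-1, (6|13)=-1; (−1)^{1·0·6}·(-1)^0·(-1)^1 = -1.
v=11: a=11^5·(≡6), b=11^1·(≡3) mod 11; (6|11)=-1, (3|11)=+1; (−1)^{5·1·5}·(-1)^1·(+1)^5 = +1.
(6006, -385 / ℚ) ramifies at {2, 3, 7, 13}: a division algebra.

[2, 3, 7, 13]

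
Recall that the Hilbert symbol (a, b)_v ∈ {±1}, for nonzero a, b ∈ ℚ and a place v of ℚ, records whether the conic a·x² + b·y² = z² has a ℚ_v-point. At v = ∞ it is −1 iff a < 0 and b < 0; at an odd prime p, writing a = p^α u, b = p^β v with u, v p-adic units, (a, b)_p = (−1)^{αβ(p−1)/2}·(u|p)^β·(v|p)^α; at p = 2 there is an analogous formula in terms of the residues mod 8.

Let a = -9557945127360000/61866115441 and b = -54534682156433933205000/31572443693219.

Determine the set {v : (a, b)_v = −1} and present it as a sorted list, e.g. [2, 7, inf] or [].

[37, inf]

Mod squares: a ≡ -2294, b ≡ -22. Check v ∈ {∞, 2, 3, 5, 7, 11, 13, 17, 19, 31, 37, 41, 53}.
v=17: a=17^0·(≡8), b=17^4·(≡7) mod 17; (8|17)=+1, (7|17)=-1; (−1)^{0·4·8}·(+1)^4·(-1)^0 = +1.
v=31: a=31^1·(≡9), b=31^2·(≡18) mod 31; (9|31)=+1, (18|31)=+1; (−1)^{1·2·15}·(+1)^2·(+1)^1 = +1.
v=7: a=7^2·(≡4), b=7^0·(≡5) mod 7; (4|7)=+1, (5|7)=-1; (−1)^{2·0·3}·(+1)^0·(-1)^2 = +1.
v=41: a=41^0·(≡31), b=41^2·(≡28) mod 41; (31|41)=+1, (28|41)=-1; (−1)^{0·2·20}·(+1)^2·(-1)^0 = +1.
v=2: v_2(a)=9, v_2(b)=3; units ≡ 5, 5 (mod 8); ε·ε+αω+βω = 0·0+9·1+3·1 ≡ 0  ⇒  (a,b)_2 = +1.
v=19: a=19^-4·(≡9), b=19^-8·(≡17) mod 19; (9|19)=+1, (17|19)=+1; (−1)^{-4·-8·9}·(+1)^-8·(+1)^-4 = +1.
v=53: a=53^-2·(≡17), b=53^0·(≡31) mod 53; (17|53)=+1, (31|53)=-1; (−1)^{-2·0·26}·(+1)^0·(-1)^-2 = +1.
v=3: a=3^12·(≡1), b=3^10·(≡2) mod 3; (1|3)=+1, (2|3)=-1; (−1)^{12·10·1}·(+1)^10·(-1)^12 = +1.
v=11: a=11^0·(≡4), b=11^-1·(≡9) mod 11; (4|11)=+1, (9|11)=+1; (−1)^{0·-1·5}·(+1)^-1·(+1)^0 = +1.
v=13: a=13^-2·(≡5), b=13^-2·(≡9) mod 13; (5|13)=-1, (9|13)=+1; (−1)^{-2·-2·6}·(-1)^-2·(+1)^-2 = +1.
v=∞: -2294 < 0 and -22 < 0  ⇒  (a,b)_∞ = -1.
v=37: a=37^1·(≡25), b=37^2·(≡35) mod 37; (25|37)=+1, (35|37)=-1; (−1)^{1·2·18}·(+1)^2·(-1)^1 = -1.
v=5: a=5^4·(≡4), b=5^4·(≡3) mod 5; (4|5)=+1, (3|5)=-1; (−1)^{4·4·2}·(+1)^4·(-1)^4 = +1.
(-2294, -22 / ℚ) ramifies at {37, ∞}: a division algebra.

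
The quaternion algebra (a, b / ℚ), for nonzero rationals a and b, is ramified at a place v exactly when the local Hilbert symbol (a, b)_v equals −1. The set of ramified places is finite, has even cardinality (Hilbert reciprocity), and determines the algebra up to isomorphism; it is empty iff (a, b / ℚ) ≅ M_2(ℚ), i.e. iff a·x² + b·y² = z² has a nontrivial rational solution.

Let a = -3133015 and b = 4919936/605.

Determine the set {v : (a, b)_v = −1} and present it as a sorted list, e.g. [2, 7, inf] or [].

Mod squares: a ≡ -3133015, b ≡ 1330. Check v ∈ {∞, 2, 5, 7, 11, 17, 19, 29, 31, 41}.
v=∞: -3133015 < 0 and 1330 > 0  ⇒  (a,b)_∞ = +1.
v=19: a=19^0·(≡9), b=19^1·(≡15) mod 19; (9|19)=+1, (15|19)=-1; (−1)^{0·1·9}·(+1)^1·(-1)^0 = +1.
v=7: a=7^0·(≡3), b=7^1·(≡2) mod 7; (3|7)=-1, (2|7)=+1; (−1)^{0·1·3}·(-1)^1·(+1)^0 = -1.
v=2: v_2(a)=0, v_2(b)=7; units ≡ 1, 1 (mod 8); ε·ε+αω+βω = 0·0+0·0+7·0 ≡ 0  ⇒  (a,b)_2 = +1.
v=29: a=29^1·(≡19), b=29^0·(≡22) mod 29; (19|29)=-1, (22|29)=+1; (−1)^{1·0·14}·(-1)^0·(+1)^1 = +1.
v=31: a=31^1·(≡26), b=31^0·(≡7) mod 31; (26|31)=-1, (7|31)=+1; (−1)^{1·0·15}·(-1)^0·(+1)^1 = +1.
v=41: a=41^1·(≡9), b=41^0·(≡31) mod 41; (9|41)=+1, (31|41)=+1; (−1)^{1·0·20}·(+1)^0·(+1)^1 = +1.
v=5: a=5^1·(≡2), b=5^-1·(≡1) mod 5; (2|5)=-1, (1|5)=+1; (−1)^{1·-1·2}·(-1)^-1·(+1)^1 = -1.
v=11: a=11^0·(≡5), b=11^-2·(≡2) mod 11; (5|11)=+1, (2|11)=-1; (−1)^{0·-2·5}·(+1)^-2·(-1)^0 = +1.
v=17: a=17^1·(≡2), b=17^2·(≡16) mod 17; (2|17)=+1, (16|17)=+1; (−1)^{1·2·8}·(+1)^2·(+1)^1 = +1.
Ram(-3133015, 1330) = {5, 7}; no ℚ_5-point on the conic.

[5, 7]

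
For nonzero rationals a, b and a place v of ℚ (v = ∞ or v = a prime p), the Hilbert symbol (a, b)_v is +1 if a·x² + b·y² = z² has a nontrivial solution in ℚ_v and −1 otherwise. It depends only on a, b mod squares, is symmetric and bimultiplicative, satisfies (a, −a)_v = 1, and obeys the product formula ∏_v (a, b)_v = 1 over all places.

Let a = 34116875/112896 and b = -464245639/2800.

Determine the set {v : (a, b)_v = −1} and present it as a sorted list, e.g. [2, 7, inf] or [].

Mod squares: a ≡ 323, b ≡ -17017. Check v ∈ {∞, 2, 3, 5, 7, 11, 13, 17, 19, 23}.
v=∞: 323 > 0 and -17017 < 0  ⇒  (a,b)_∞ = +1.
v=13: a=13^2·(≡6), b=13^1·(≡1) mod 13; (6|13)=-1, (1|13)=+1; (−1)^{2·1·6}·(-1)^1·(+1)^2 = -1.
v=5: a=5^4·(≡2), b=5^-2·(≡3) mod 5; (2|5)=-1, (3|5)=-1; (−1)^{4·-2·2}·(-1)^-2·(-1)^4 = +1.
v=11: a=11^0·(≡4), b=11^1·(≡4) mod 11; (4|11)=+1, (4|11)=+1; (−1)^{0·1·5}·(+1)^1·(+1)^0 = +1.
v=7: a=7^-2·(≡2), b=7^-1·(≡3) mod 7; (2|7)=+1, (3|7)=-1; (−1)^{-2·-1·3}·(+1)^-1·(-1)^-2 = +1.
v=3: a=3^-2·(≡2), b=3^0·(≡2) mod 3; (2|3)=-1, (2|3)=-1; (−1)^{-2·0·1}·(-1)^0·(-1)^-2 = +1.
v=2: v_2(a)=-8, v_2(b)=-4; units ≡ 3, 7 (mod 8); ε·ε+αω+βω = 1·1+-8·0+-4·1 ≡ 1  ⇒  (a,b)_2 = -1.
v=23: a=23^0·(≡18), b=23^2·(≡12) mod 23; (18|23)=+1, (12|23)=+1; (−1)^{0·2·11}·(+1)^2·(+1)^0 = +1.
v=19: a=19^1·(≡4), b=19^2·(≡5) mod 19; (4|19)=+1, (5|19)=+1; (−1)^{1·2·9}·(+1)^2·(+1)^1 = +1.
v=17: a=17^1·(≡9), b=17^1·(≡1) mod 17; (9|17)=+1, (1|17)=+1; (−1)^{1·1·8}·(+1)^1·(+1)^1 = +1.
(323, -17017 / ℚ) ramifies at {2, 13}: a division algebra.

[2, 13]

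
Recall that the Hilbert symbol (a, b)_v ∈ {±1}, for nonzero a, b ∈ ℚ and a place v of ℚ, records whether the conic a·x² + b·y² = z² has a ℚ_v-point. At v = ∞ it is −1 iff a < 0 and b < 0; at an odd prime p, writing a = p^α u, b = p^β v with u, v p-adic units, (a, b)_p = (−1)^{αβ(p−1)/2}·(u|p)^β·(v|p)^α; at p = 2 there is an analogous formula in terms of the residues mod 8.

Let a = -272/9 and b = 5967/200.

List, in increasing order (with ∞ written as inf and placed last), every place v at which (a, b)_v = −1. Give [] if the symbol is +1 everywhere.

[2, 17]

Mod squares: a ≡ -17, b ≡ 1326. Check v ∈ {∞, 2, 3, 5, 13, 17}.
v=5: a=5^0·(≡2), b=5^-2·(≡4) mod 5; (2|5)=-1, (4|5)=+1; (−1)^{0·-2·2}·(-1)^-2·(+1)^0 = +1.
v=2: v_2(a)=4, v_2(b)=-3; units ≡ 7, 7 (mod 8); ε·ε+αω+βω = 1·1+4·0+-3·0 ≡ 1  ⇒  (a,b)_2 = -1.
v=17: a=17^1·(≡2), b=17^1·(≡10) mod 17; (2|17)=+1, (10|17)=-1; (−1)^{1·1·8}·(+1)^1·(-1)^1 = -1.
v=3: a=3^-2·(≡1), b=3^3·(≡1) mod 3; (1|3)=+1, (1|3)=+1; (−1)^{-2·3·1}·(+1)^3·(+1)^-2 = +1.
v=∞: -17 < 0 and 1326 > 0  ⇒  (a,b)_∞ = +1.
v=13: a=13^0·(≡3), b=13^1·(≡6) mod 13; (3|13)=+1, (6|13)=-1; (−1)^{0·1·6}·(+1)^1·(-1)^0 = +1.
|Ram(-17, 1326)| = 2, even; anisotropic at {2, 17}.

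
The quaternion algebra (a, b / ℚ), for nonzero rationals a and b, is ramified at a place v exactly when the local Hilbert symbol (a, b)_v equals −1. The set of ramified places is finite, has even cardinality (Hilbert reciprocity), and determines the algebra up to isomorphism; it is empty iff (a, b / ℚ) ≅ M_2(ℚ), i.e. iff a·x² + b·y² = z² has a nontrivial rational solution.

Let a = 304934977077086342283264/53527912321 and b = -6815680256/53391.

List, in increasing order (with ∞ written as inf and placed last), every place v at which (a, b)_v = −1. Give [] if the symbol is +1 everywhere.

Mod squares: a ≡ 11, b ≡ -4641. Check v ∈ {∞, 2, 3, 7, 11, 13, 17, 19, 37, 43}.
v=43: a=43^4·(≡24), b=43^2·(≡18) mod 43; (24|43)=+1, (18|43)=-1; (−1)^{4·2·21}·(+1)^2·(-1)^4 = +1.
v=7: a=7^0·(≡1), b=7^1·(≡2) mod 7; (1|7)=+1, (2|7)=+1; (−1)^{0·1·3}·(+1)^1·(+1)^0 = +1.
v=2: v_2(a)=16, v_2(b)=8; units ≡ 3, 7 (mod 8); ε·ε+αω+βω = 1·1+16·0+8·1 ≡ 1  ⇒  (a,b)_2 = -1.
v=37: a=37^-4·(≡21), b=37^-2·(≡28) mod 37; (21|37)=+1, (28|37)=+1; (−1)^{-4·-2·18}·(+1)^-2·(+1)^-4 = +1.
v=∞: 11 > 0 and -4641 < 0  ⇒  (a,b)_∞ = +1.
v=11: a=11^5·(≡1), b=11^2·(≡9) mod 11; (1|11)=+1, (9|11)=+1; (−1)^{5·2·5}·(+1)^2·(+1)^5 = +1.
v=13: a=13^-4·(≡2), b=13^-1·(≡8) mod 13; (2|13)=-1, (8|13)=-1; (−1)^{-4·-1·6}·(-1)^-1·(-1)^-4 = -1.
v=3: a=3^4·(≡2), b=3^-1·(≡1) mod 3; (2|3)=-1, (1|3)=+1; (−1)^{4·-1·1}·(-1)^-1·(+1)^4 = -1.
v=17: a=17^2·(≡11), b=17^1·(≡2) mod 17; (11|17)=-1, (2|17)=+1; (−1)^{2·1·8}·(-1)^1·(+1)^2 = -1.
v=19: a=19^2·(≡11), b=19^0·(≡10) mod 19; (11|19)=+1, (10|19)=-1; (−1)^{2·0·9}·(+1)^0·(-1)^2 = +1.
|Ram(11, -4641)| = 4, even; anisotropic at {2, 3, 13, 17}.

[2, 3, 13, 17]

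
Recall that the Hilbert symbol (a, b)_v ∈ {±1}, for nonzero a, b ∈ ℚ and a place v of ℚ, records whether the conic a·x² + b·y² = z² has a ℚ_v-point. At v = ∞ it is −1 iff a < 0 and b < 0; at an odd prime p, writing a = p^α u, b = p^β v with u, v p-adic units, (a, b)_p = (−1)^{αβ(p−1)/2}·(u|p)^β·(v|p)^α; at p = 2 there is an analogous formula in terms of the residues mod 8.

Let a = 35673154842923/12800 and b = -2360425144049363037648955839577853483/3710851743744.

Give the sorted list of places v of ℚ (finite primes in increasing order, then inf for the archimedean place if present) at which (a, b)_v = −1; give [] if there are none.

[19, 43]

(a, b) ≡ (1390534, -4171602) mod (ℚ^×)²; places V = {2, 3, 5, 7, 13, 19, 23, 29, 37, 43, ∞}.
(a,b)_3: α=0, u≡1; β=-3, v≡2 (mod 3); (1|3)=+1, (2|3)=-1; sign (−1)^0·+1^-3·-1^0 = +1.
(a,b)_13: α=2, u≡8; β=0, v≡8 (mod 13); (8|13)=-1, (8|13)=-1; sign (−1)^0·-1^0·-1^2 = +1.
(a,b)_23: α=1, u≡20; β=3, v≡16 (mod 23); (20|23)=-1, (16|23)=+1; sign (−1)^1·-1^3·+1^1 = +1.
(a,b)_2: α=-9, β=-37; u≡3, v≡7 (mod 8); ε(u)ε(v)=1·1, αω(v)=-9·0, βω(u)=-37·1; sum ≡ 0  ⇒  +1.
(a,b)_43: α=1, u≡26; β=5, v≡29 (mod 43); (26|43)=-1, (29|43)=-1; sign (−1)^1·-1^5·-1^1 = -1.
(a,b)_5: α=-2, u≡4; β=0, v≡3 (mod 5); (4|5)=+1, (3|5)=-1; sign (−1)^0·+1^0·-1^-2 = +1.
(a,b)_37: α=1, u≡26; β=3, v≡30 (mod 37); (26|37)=+1, (30|37)=+1; sign (−1)^0·+1^3·+1^1 = +1.
(a,b)_29: α=2, u≡13; β=6, v≡27 (mod 29); (13|29)=+1, (27|29)=-1; sign (−1)^0·+1^6·-1^2 = +1.
(a,b)_∞: sgn(1390534)=+, sgn(-4171602)=−, so +1.
(a,b)_7: α=0, u≡6; β=2, v≡6 (mod 7); (6|7)=-1, (6|7)=-1; sign (−1)^0·-1^2·-1^0 = +1.
(a,b)_19: α=3, u≡11; β=7, v≡5 (mod 19); (11|19)=+1, (5|19)=+1; sign (−1)^1·+1^7·+1^3 = -1.
|Ram(1390534, -4171602)| = 2, even; anisotropic at {19, 43}.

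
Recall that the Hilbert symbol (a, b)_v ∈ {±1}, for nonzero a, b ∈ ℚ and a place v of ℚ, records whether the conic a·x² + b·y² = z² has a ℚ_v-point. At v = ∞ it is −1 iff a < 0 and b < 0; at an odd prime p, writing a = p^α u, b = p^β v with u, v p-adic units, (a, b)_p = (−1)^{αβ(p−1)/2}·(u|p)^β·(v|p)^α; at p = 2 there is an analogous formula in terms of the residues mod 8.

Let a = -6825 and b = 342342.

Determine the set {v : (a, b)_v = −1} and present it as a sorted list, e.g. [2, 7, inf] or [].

[2, 11, 13, 19]

(a, b) ≡ (-273, 38038) mod (ℚ^×)²; places V = {2, 3, 5, 7, 11, 13, 19, ∞}.
(a,b)_2: α=0, β=1; u≡7, v≡3 (mod 8); ε(u)ε(v)=1·1, αω(v)=0·1, βω(u)=1·0; sum ≡ 1  ⇒  -1.
(a,b)_5: α=2, u≡2; β=0, v≡2 (mod 5); (2|5)=-1, (2|5)=-1; sign (−1)^0·-1^0·-1^2 = +1.
(a,b)_∞: sgn(-273)=−, sgn(38038)=+, so +1.
(a,b)_7: α=1, u≡5; β=1, v≡4 (mod 7); (5|7)=-1, (4|7)=+1; sign (−1)^1·-1^1·+1^1 = +1.
(a,b)_3: α=1, u≡2; β=2, v≡1 (mod 3); (2|3)=-1, (1|3)=+1; sign (−1)^0·-1^2·+1^1 = +1.
(a,b)_11: α=0, u≡6; β=1, v≡3 (mod 11); (6|11)=-1, (3|11)=+1; sign (−1)^0·-1^1·+1^0 = -1.
(a,b)_13: α=1, u≡8; β=1, v≡9 (mod 13); (8|13)=-1, (9|13)=+1; sign (−1)^0·-1^1·+1^1 = -1.
(a,b)_19: α=0, u≡15; β=1, v≡6 (mod 19); (15|19)=-1, (6|19)=+1; sign (−1)^0·-1^1·+1^0 = -1.
(-273, 38038 / ℚ) ramifies at {2, 11, 13, 19}: a division algebra.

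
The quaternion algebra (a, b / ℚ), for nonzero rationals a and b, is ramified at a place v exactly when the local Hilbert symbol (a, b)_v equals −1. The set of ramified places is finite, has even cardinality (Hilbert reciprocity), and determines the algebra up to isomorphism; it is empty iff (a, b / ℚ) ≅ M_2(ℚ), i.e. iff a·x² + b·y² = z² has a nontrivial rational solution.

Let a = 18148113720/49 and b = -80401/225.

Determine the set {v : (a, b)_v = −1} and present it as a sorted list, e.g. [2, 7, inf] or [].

(a, b) ≡ (504114270, -80401) mod (ℚ^×)²; places V = {2, 3, 5, 7, 11, 19, 37, 41, 53, ∞}.
(a,b)_5: α=1, u≡1; β=-2, v≡1 (mod 5); (1|5)=+1, (1|5)=+1; sign (−1)^0·+1^-2·+1^1 = +1.
(a,b)_53: α=1, u≡18; β=1, v≡26 (mod 53); (18|53)=-1, (26|53)=-1; sign (−1)^0·-1^1·-1^1 = +1.
(a,b)_41: α=1, u≡33; β=1, v≡27 (mod 41); (33|41)=+1, (27|41)=-1; sign (−1)^0·+1^1·-1^1 = -1.
(a,b)_37: α=1, u≡8; β=1, v≡28 (mod 37); (8|37)=-1, (28|37)=+1; sign (−1)^0·-1^1·+1^1 = -1.
(a,b)_3: α=3, u≡2; β=-2, v≡2 (mod 3); (2|3)=-1, (2|3)=-1; sign (−1)^0·-1^-2·-1^3 = -1.
(a,b)_7: α=-2, u≡2; β=0, v≡1 (mod 7); (2|7)=+1, (1|7)=+1; sign (−1)^0·+1^0·+1^-2 = +1.
(a,b)_19: α=1, u≡2; β=0, v≡4 (mod 19); (2|19)=-1, (4|19)=+1; sign (−1)^0·-1^0·+1^1 = +1.
(a,b)_2: α=3, β=0; u≡7, v≡7 (mod 8); ε(u)ε(v)=1·1, αω(v)=3·0, βω(u)=0·0; sum ≡ 1  ⇒  -1.
(a,b)_∞: sgn(504114270)=+, sgn(-80401)=−, so +1.
(a,b)_11: α=1, u≡2; β=0, v≡4 (mod 11); (2|11)=-1, (4|11)=+1; sign (−1)^0·-1^0·+1^1 = +1.
(504114270, -80401 / ℚ) ramifies at {2, 3, 37, 41}: a division algebra.

[2, 3, 37, 41]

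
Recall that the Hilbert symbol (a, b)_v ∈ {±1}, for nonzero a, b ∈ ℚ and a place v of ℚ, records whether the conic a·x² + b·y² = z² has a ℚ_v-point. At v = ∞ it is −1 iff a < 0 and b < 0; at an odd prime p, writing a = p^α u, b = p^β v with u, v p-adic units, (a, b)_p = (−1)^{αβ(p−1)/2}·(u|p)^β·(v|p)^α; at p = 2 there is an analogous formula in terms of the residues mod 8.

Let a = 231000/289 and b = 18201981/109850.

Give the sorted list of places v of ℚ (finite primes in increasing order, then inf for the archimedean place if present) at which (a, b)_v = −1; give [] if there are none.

[2, 3, 7, 11]

(a, b) ≡ (2310, 546) mod (ℚ^×)²; places V = {2, 3, 5, 7, 11, 13, 17, 19, ∞}.
(a,b)_13: α=0, u≡1; β=-3, v≡4 (mod 13); (1|13)=+1, (4|13)=+1; sign (−1)^0·+1^-3·+1^0 = +1.
(a,b)_17: α=-2, u≡4; β=0, v≡1 (mod 17); (4|17)=+1, (1|17)=+1; sign (−1)^0·+1^0·+1^-2 = +1.
(a,b)_11: α=1, u≡4; β=0, v≡7 (mod 11); (4|11)=+1, (7|11)=-1; sign (−1)^0·+1^0·-1^1 = -1.
(a,b)_19: α=0, u≡9; β=2, v≡3 (mod 19); (9|19)=+1, (3|19)=-1; sign (−1)^0·+1^2·-1^0 = +1.
(a,b)_∞: sgn(2310)=+, sgn(546)=+, so +1.
(a,b)_3: α=1, u≡2; β=1, v≡2 (mod 3); (2|3)=-1, (2|3)=-1; sign (−1)^1·-1^1·-1^1 = -1.
(a,b)_2: α=3, β=-1; u≡3, v≡1 (mod 8); ε(u)ε(v)=1·0, αω(v)=3·0, βω(u)=-1·1; sum ≡ 1  ⇒  -1.
(a,b)_5: α=3, u≡2; β=-2, v≡4 (mod 5); (2|5)=-1, (4|5)=+1; sign (−1)^0·-1^-2·+1^3 = +1.
(a,b)_7: α=1, u≡1; β=5, v≡2 (mod 7); (1|7)=+1, (2|7)=+1; sign (−1)^1·+1^5·+1^1 = -1.
(2310, 546 / ℚ) ramifies at {2, 3, 7, 11}: a division algebra.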